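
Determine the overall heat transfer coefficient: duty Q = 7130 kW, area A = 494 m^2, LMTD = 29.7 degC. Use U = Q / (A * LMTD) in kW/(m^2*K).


From Q = U*A*LMTD, U = Q / (A * LMTD)
U = 7130 / (494 * 29.7) = 7130 / 14671.8 = 0.4860

0.4860 kW/(m^2*K)


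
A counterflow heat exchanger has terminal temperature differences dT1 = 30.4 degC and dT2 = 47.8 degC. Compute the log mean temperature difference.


LMTD = (dT1 - dT2) / ln(dT1/dT2)
= (30.4 - 47.8) / ln(30.4 / 47.8) = -17.4 / -0.452583 = 38.45

38.45 degC


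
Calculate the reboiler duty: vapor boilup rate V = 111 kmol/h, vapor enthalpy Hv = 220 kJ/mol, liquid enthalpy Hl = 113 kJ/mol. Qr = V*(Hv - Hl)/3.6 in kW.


Qr = 111 * (220 - 113) / 3.6 = 111 * 107 / 3.6 = 3299

3299 kW


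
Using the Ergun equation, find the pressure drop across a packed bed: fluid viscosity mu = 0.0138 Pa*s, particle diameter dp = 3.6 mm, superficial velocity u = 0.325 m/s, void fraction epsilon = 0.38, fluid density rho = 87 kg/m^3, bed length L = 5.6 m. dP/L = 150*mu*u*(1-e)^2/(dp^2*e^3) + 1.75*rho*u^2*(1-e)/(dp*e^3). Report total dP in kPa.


dp = 3.6 mm = 0.0036 m
Viscous term = 150*0.0138*0.325*(1-0.38)^2 / (0.0036^2*0.38^3) = 363648
Inertial term = 1.75*87*0.325^2*(1-0.38) / (0.0036*0.38^3) = 50473.4
dP/L = 363648 + 50473.4 = 414121 Pa/m
dP = 414121 * 5.6 / 1000 = 2319 kPa

2319 kPa


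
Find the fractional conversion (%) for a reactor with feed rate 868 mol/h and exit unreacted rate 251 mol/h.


X = (F_in - F_out) / F_in * 100
Moles reacted = 868 - 251 = 617
X = 617 / 868 * 100
= 0.7108 * 100
= 71.08 %

71.08 %


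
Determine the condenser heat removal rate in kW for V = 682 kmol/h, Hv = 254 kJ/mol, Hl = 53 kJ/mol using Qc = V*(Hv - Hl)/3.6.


Qc = 682 * (254 - 53) / 3.6 = 682 * 201 / 3.6 = 38080

38080 kW


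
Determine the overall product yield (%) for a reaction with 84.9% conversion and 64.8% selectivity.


Overall yield = conversion (%) * selectivity (%) / 100
Conversion = 84.9%, Selectivity = 64.8%
Y = 84.9 * 64.8 / 100
= 55.0152 %

55.0152 %


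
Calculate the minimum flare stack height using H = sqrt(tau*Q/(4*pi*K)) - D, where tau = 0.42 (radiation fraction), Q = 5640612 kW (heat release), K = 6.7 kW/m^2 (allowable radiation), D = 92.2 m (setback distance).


tau*Q/(4*pi*K) = 0.42 * 5640612 / (4 * pi * 6.7) = 28137.8
sqrt(28137.8) = 167.743
H = 167.743 - 92.2 = 75.54

75.54 m


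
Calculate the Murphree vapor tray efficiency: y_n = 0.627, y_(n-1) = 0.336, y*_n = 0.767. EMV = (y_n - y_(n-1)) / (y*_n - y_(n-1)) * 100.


Murphree vapor efficiency: EMV = (y_n - y_(n-1)) / (y*_n - y_(n-1)) * 100
EMV = (0.627 - 0.336) / (0.767 - 0.336) * 100 = 0.291 / 0.431 * 100 = 67.52

67.52 %


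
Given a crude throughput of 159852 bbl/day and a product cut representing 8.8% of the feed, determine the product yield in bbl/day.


Crude throughput = 159852 bbl/day
Fraction yield = 8.8%
yield = throughput * fraction / 100
yield = 159852 * 8.8 / 100 = 14066.976

14066.976 bbl/day


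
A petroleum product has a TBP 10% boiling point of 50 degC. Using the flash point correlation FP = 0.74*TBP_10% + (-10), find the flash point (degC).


FP = 0.74 * 50 + (-10) = 27

27 degC


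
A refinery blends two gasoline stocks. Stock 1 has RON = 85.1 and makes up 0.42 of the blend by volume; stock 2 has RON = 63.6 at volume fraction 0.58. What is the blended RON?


Linear blending: RON_blend = sum(vi * RONi)
Contribution 1: 0.42 * 85.1 = 35.742
Contribution 2: 0.58 * 63.6 = 36.888
RON_blend = 35.742 + 36.888 = 72.63

72.63


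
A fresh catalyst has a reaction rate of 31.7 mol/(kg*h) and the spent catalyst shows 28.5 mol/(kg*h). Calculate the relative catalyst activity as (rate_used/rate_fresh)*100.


Activity (%) = (rate_used / rate_fresh) * 100
rate_used = 28.5, rate_fresh = 31.7
= (28.5 / 31.7) * 100
= 0.8991 * 100 = 89.91

89.91 %


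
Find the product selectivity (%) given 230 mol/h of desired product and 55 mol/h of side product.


Selectivity = desired / (desired + undesired) * 100
Total products = 230 + 55 = 285 mol/h
S = 230 / 285 * 100
= 0.8070 * 100
= 80.70 %

80.70 %


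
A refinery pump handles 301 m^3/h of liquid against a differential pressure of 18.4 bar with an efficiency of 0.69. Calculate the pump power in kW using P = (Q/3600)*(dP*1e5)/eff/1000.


Q = 301 / 3600 = 0.0836111 m^3/s
P = 0.0836111 * (18.4 * 1e5) / 0.69 / 1000 = 223.0

223.0 kW


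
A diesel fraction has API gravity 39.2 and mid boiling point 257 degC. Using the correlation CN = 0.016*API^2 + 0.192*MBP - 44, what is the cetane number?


CN = 0.016 * 39.2^2 + 0.192 * 257 - 44
CN = 24.58624 + 49.344 - 44 = 29.93024

29.93024


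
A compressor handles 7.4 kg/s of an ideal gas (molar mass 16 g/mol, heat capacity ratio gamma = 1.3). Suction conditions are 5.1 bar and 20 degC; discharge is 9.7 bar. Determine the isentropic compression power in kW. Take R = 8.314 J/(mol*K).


Isentropic work: W = m*(gamma/(gamma-1))*(R*T1/MW)*((P2/P1)^((gamma-1)/gamma) - 1)
T1 = 20 + 273.15 = 293.15 K
Pressure ratio = 9.7 / 5.1 = 1.90196
Exponent = (1.3 - 1)/1.3 = 0.230769
(P2/P1)^exp - 1 = 1.90196^0.230769 - 1 = 0.159928
W = 7.4 * 1.3 / 0.3 * 8.314 * 293.15 / 16 * 0.159928 = 781.2

781.2 kW


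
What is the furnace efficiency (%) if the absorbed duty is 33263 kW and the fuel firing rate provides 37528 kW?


Furnace efficiency = Q_absorbed / Q_fuel * 100
= 33263 / 37528 * 100 = 88.64

88.64 %


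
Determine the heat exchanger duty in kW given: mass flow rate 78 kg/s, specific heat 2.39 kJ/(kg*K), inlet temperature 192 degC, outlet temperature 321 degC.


Q = m_dot * cp * delta_T
delta_T = 321 - 192 = 129 K
Q = 78 * 2.39 * 129
= 186.42 * 129
= 24048.18 kW

24048.18 kW


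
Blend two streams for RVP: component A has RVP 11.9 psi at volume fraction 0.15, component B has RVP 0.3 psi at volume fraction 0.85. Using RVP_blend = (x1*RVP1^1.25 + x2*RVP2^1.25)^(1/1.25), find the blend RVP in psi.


Chevron index: RVP_blend = (sum xi*RVPi^1.25)^(1/1.25)
RVP^1.25 terms: 0.15 * 11.9^1.25 + 0.85 * 0.3^1.25 = 3.50404
RVP_blend = 3.50404^(1/1.25) = 2.727

2.727 psi


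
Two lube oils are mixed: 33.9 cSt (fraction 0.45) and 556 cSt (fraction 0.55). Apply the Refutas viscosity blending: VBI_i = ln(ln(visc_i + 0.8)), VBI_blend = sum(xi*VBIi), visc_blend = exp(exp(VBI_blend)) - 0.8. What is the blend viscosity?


Refutas method: VBN_i = 14.534*ln(ln(visc_i + 0.8)) + 10.975, blended linearly by mass fraction; since VBN is linear in VBI_i = ln(ln(visc_i + 0.8)) and the fractions sum to 1, blend VBI directly: visc = exp(exp(VBI_blend)) - 0.8
VBI_1 = ln(ln(33.9 + 0.8)) = 1.26603
VBI_2 = ln(ln(556 + 0.8)) = 1.84407
VBI_blend = 0.45 * 1.26603 + 0.55 * 1.84407 = 1.58395
visc_blend = exp(exp(1.58395)) - 0.8 = 130.1

130.1 cSt


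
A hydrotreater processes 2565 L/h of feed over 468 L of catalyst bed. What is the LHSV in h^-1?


LHSV = volumetric feed rate / catalyst volume
= 2565 L/h / 468 L
= 5.481 h^-1

5.481 h^-1


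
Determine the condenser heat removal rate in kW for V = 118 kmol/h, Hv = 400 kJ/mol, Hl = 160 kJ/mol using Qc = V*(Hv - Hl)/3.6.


Qc = 118 * (400 - 160) / 3.6 = 118 * 240 / 3.6 = 7867

7867 kW


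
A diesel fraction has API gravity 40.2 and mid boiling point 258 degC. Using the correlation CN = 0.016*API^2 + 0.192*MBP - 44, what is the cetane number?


CN = 0.016 * 40.2^2 + 0.192 * 258 - 44
CN = 25.85664 + 49.536 - 44 = 31.39264

31.39264


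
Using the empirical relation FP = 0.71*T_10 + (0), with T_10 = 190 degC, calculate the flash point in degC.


FP = 0.71 * 190 + (0) = 134.9

134.9 degC


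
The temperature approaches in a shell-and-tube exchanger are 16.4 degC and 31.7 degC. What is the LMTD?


LMTD = (dT1 - dT2) / ln(dT1/dT2)
= (16.4 - 31.7) / ln(16.4 / 31.7) = -15.3 / -0.659035 = 23.22

23.22 degC


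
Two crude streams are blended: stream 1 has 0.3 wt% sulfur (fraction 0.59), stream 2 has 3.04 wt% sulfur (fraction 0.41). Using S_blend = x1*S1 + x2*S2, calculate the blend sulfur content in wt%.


Linear sulfur blending: S_blend = x1*S1 + x2*S2
Contribution 1: 0.59 * 0.3 = 0.177 wt%
Contribution 2: 0.41 * 3.04 = 1.2464 wt%
S_blend = 0.177 + 1.2464 = 1.4234

1.4234 wt%


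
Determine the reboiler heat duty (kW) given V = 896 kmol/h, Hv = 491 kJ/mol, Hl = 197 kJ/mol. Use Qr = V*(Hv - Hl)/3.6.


Qr = 896 * (491 - 197) / 3.6 = 896 * 294 / 3.6 = 73170

73170 kW


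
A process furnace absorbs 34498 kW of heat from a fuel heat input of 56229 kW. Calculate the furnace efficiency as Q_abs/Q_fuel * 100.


Furnace efficiency = Q_absorbed / Q_fuel * 100
= 34498 / 56229 * 100 = 61.35

61.35 %


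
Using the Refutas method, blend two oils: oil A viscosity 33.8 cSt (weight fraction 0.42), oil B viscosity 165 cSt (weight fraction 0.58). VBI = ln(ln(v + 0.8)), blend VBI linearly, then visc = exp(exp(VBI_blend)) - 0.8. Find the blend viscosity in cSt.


Refutas method: VBN_i = 14.534*ln(ln(visc_i + 0.8)) + 10.975, blended linearly by mass fraction; since VBN is linear in VBI_i = ln(ln(visc_i + 0.8)) and the fractions sum to 1, blend VBI directly: visc = exp(exp(VBI_blend)) - 0.8
VBI_1 = ln(ln(33.8 + 0.8)) = 1.26521
VBI_2 = ln(ln(165 + 0.8)) = 1.63135
VBI_blend = 0.42 * 1.26521 + 0.58 * 1.63135 = 1.47757
visc_blend = exp(exp(1.47757)) - 0.8 = 79.22

79.22 cSt


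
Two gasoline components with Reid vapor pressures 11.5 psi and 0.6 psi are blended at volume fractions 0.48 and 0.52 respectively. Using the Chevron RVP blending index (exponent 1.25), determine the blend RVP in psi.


Chevron index: RVP_blend = (sum xi*RVPi^1.25)^(1/1.25)
RVP^1.25 terms: 0.48 * 11.5^1.25 + 0.52 * 0.6^1.25 = 10.4397
RVP_blend = 10.4397^(1/1.25) = 6.531

6.531 psi


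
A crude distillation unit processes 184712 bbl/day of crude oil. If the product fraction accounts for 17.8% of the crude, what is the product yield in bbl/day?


Crude throughput = 184712 bbl/day
Fraction yield = 17.8%
yield = throughput * fraction / 100
yield = 184712 * 17.8 / 100 = 32878.736

32878.736 bbl/day


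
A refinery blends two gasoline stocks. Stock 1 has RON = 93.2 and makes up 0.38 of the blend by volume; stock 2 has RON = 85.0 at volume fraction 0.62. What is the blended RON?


Linear blending: RON_blend = sum(vi * RONi)
Contribution 1: 0.38 * 93.2 = 35.416
Contribution 2: 0.62 * 85.0 = 52.7
RON_blend = 35.416 + 52.7 = 88.116

88.116


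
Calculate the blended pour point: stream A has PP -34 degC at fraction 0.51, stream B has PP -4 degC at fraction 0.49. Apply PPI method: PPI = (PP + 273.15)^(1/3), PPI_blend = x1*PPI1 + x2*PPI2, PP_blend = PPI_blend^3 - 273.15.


PPI_1 = (-34 + 273.15)^(1/3) = 6.20712
PPI_2 = (-4 + 273.15)^(1/3) = 6.456514
PPI_blend = 0.51 * 6.20712 + 0.49 * 6.456514 = 6.329323
PP_blend = 6.329323^3 - 273.15 = 253.5548 - 273.15 = -19.6

-19.6 degC


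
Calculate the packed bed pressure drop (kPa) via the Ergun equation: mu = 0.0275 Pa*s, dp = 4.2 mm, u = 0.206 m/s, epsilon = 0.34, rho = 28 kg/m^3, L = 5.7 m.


dp = 4.2 mm = 0.0042 m
Viscous term = 150*0.0275*0.206*(1-0.34)^2 / (0.0042^2*0.34^3) = 533880
Inertial term = 1.75*28*0.206^2*(1-0.34) / (0.0042*0.34^3) = 8313.59
dP/L = 533880 + 8313.59 = 542194 Pa/m
dP = 542194 * 5.7 / 1000 = 3091 kPa

3091 kPa


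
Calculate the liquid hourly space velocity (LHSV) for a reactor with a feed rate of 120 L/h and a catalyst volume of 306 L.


LHSV = volumetric feed rate / catalyst volume
= 120 L/h / 306 L
= 0.3922 h^-1

0.3922 h^-1


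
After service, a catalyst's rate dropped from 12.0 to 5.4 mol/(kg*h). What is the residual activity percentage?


Activity (%) = (rate_used / rate_fresh) * 100
rate_used = 5.4, rate_fresh = 12.0
= (5.4 / 12.0) * 100
= 0.4500 * 100 = 45.00

45.00 %


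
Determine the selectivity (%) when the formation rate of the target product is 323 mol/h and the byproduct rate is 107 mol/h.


Selectivity = desired / (desired + undesired) * 100
Total products = 323 + 107 = 430 mol/h
S = 323 / 430 * 100
= 0.7512 * 100
= 75.12 %

75.12 %


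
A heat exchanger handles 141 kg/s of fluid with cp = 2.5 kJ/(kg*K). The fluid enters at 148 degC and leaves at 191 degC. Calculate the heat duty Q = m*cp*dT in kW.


Q = m_dot * cp * delta_T
delta_T = 191 - 148 = 43 K
Q = 141 * 2.5 * 43
= 352.5 * 43
= 15157.5 kW

15157.5 kW


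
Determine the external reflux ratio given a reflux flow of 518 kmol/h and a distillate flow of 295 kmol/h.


Reflux ratio definition: R = L / D (liquid returned / distillate withdrawn)
L = 518 kmol/h, D = 295 kmol/h
R = 518 / 295 = 1.756

1.756


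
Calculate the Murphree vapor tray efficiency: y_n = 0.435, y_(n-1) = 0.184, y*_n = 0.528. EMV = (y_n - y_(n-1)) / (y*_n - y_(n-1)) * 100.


Murphree vapor efficiency: EMV = (y_n - y_(n-1)) / (y*_n - y_(n-1)) * 100
EMV = (0.435 - 0.184) / (0.528 - 0.184) * 100 = 0.251 / 0.344 * 100 = 72.97

72.97 %


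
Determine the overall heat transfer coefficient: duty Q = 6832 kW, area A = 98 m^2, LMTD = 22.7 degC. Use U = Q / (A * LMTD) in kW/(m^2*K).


From Q = U*A*LMTD, U = Q / (A * LMTD)
U = 6832 / (98 * 22.7) = 6832 / 2224.6 = 3.071

3.071 kW/(m^2*K)


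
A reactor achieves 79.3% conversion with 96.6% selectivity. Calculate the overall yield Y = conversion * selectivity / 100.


Overall yield = conversion (%) * selectivity (%) / 100
Conversion = 79.3%, Selectivity = 96.6%
Y = 79.3 * 96.6 / 100
= 76.6038 %

76.6038 %


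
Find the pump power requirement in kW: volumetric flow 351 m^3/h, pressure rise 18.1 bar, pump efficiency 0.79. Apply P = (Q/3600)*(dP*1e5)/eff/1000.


Q = 351 / 3600 = 0.0975 m^3/s
P = 0.0975 * (18.1 * 1e5) / 0.79 / 1000 = 223.4

223.4 kW


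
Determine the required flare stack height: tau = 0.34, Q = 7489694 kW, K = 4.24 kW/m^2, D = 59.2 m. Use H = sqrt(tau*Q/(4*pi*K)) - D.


tau*Q/(4*pi*K) = 0.34 * 7489694 / (4 * pi * 4.24) = 47793.3
sqrt(47793.3) = 218.617
H = 218.617 - 59.2 = 159.4

159.4 m


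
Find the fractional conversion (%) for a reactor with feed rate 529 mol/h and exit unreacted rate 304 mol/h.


X = (F_in - F_out) / F_in * 100
Moles reacted = 529 - 304 = 225
X = 225 / 529 * 100
= 0.4253 * 100
= 42.53 %

42.53 %


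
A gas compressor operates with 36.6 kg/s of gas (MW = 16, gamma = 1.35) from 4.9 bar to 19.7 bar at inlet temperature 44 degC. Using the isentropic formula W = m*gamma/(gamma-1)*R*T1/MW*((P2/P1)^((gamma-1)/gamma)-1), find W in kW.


Isentropic work: W = m*(gamma/(gamma-1))*(R*T1/MW)*((P2/P1)^((gamma-1)/gamma) - 1)
T1 = 44 + 273.15 = 317.15 K
Pressure ratio = 19.7 / 4.9 = 4.02041
Exponent = (1.35 - 1)/1.35 = 0.259259
(P2/P1)^exp - 1 = 4.02041^0.259259 - 1 = 0.434374
W = 36.6 * 1.35 / 0.35 * 8.314 * 317.15 / 16 * 0.434374 = 10110

10110 kW


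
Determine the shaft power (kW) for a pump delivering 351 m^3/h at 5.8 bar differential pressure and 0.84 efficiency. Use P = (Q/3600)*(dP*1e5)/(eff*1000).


Q = 351 / 3600 = 0.0975 m^3/s
P = 0.0975 * (5.8 * 1e5) / 0.84 / 1000 = 67.32

67.32 kW


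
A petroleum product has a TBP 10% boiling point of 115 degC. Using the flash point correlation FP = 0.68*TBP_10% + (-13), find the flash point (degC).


FP = 0.68 * 115 + (-13) = 65.2

65.2 degC


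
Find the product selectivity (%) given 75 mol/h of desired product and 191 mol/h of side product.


Selectivity = desired / (desired + undesired) * 100
Total products = 75 + 191 = 266 mol/h
S = 75 / 266 * 100
= 0.2820 * 100
= 28.20 %

28.20 %


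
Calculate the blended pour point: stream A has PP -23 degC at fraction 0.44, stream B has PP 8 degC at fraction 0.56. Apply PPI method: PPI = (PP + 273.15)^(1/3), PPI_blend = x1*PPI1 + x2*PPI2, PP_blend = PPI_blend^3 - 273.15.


PPI_1 = (-23 + 273.15)^(1/3) = 6.300865
PPI_2 = (8 + 273.15)^(1/3) = 6.551077
PPI_blend = 0.44 * 6.300865 + 0.56 * 6.551077 = 6.440984
PP_blend = 6.440984^3 - 273.15 = 267.2124 - 273.15 = -5.94

-5.94 degC


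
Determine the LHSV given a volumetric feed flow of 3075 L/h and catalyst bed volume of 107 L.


LHSV = volumetric feed rate / catalyst volume
= 3075 L/h / 107 L
= 28.74 h^-1

28.74 h^-1


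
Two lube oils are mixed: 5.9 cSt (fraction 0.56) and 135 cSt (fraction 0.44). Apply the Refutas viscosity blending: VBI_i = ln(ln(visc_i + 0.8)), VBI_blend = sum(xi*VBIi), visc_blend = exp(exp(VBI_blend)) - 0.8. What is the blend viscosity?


Refutas method: VBN_i = 14.534*ln(ln(visc_i + 0.8)) + 10.975, blended linearly by mass fraction; since VBN is linear in VBI_i = ln(ln(visc_i + 0.8)) and the fractions sum to 1, blend VBI directly: visc = exp(exp(VBI_blend)) - 0.8
VBI_1 = ln(ln(5.9 + 0.8)) = 0.642962
VBI_2 = ln(ln(135 + 0.8)) = 1.59151
VBI_blend = 0.56 * 0.642962 + 0.44 * 1.59151 = 1.06032
visc_blend = exp(exp(1.06032)) - 0.8 = 17.14

17.14 cSt


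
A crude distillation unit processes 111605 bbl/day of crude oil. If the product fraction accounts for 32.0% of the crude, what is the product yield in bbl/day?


Crude throughput = 111605 bbl/day
Fraction yield = 32.0%
yield = throughput * fraction / 100
yield = 111605 * 32.0 / 100 = 35713.6

35713.6 bbl/day


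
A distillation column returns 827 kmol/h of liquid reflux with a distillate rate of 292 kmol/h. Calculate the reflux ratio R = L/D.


Reflux ratio definition: R = L / D (liquid returned / distillate withdrawn)
L = 827 kmol/h, D = 292 kmol/h
R = 827 / 292 = 2.832

2.832


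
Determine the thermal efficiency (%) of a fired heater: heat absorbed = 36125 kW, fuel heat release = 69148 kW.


Furnace efficiency = Q_absorbed / Q_fuel * 100
= 36125 / 69148 * 100 = 52.24

52.24 %


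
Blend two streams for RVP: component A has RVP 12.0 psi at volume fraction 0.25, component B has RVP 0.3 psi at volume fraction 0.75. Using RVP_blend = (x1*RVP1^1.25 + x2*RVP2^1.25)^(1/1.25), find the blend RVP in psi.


Chevron index: RVP_blend = (sum xi*RVPi^1.25)^(1/1.25)
RVP^1.25 terms: 0.25 * 12.0^1.25 + 0.75 * 0.3^1.25 = 5.75015
RVP_blend = 5.75015^(1/1.25) = 4.053

4.053 psi


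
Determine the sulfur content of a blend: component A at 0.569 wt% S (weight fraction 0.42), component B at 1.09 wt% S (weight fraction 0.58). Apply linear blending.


Linear sulfur blending: S_blend = x1*S1 + x2*S2
Contribution 1: 0.42 * 0.569 = 0.23898 wt%
Contribution 2: 0.58 * 1.09 = 0.6322 wt%
S_blend = 0.23898 + 0.6322 = 0.87118

0.87118 wt%


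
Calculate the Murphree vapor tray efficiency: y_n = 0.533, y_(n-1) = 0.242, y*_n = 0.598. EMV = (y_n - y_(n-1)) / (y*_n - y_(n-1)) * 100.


Murphree vapor efficiency: EMV = (y_n - y_(n-1)) / (y*_n - y_(n-1)) * 100
EMV = (0.533 - 0.242) / (0.598 - 0.242) * 100 = 0.291 / 0.356 * 100 = 81.74

81.74 %


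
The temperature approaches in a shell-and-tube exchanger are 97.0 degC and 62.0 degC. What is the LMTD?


LMTD = (dT1 - dT2) / ln(dT1/dT2)
= (97.0 - 62.0) / ln(97.0 / 62.0) = 35 / 0.447577 = 78.20

78.20 degC


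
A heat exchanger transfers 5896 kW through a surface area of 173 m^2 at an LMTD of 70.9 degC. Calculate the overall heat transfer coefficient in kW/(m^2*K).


From Q = U*A*LMTD, U = Q / (A * LMTD)
U = 5896 / (173 * 70.9) = 5896 / 12265.7 = 0.4807

0.4807 kW/(m^2*K)


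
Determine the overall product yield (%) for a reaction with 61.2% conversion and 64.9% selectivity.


Overall yield = conversion (%) * selectivity (%) / 100
Conversion = 61.2%, Selectivity = 64.9%
Y = 61.2 * 64.9 / 100
= 39.7188 %

39.7188 %


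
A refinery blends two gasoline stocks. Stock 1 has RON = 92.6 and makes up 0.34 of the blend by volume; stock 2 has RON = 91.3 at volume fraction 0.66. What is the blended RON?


Linear blending: RON_blend = sum(vi * RONi)
Contribution 1: 0.34 * 92.6 = 31.484
Contribution 2: 0.66 * 91.3 = 60.258
RON_blend = 31.484 + 60.258 = 91.742

91.742


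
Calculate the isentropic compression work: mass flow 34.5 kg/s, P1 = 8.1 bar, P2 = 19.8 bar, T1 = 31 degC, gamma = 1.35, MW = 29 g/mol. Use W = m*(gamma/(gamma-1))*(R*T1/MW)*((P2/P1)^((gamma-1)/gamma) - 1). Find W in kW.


Isentropic work: W = m*(gamma/(gamma-1))*(R*T1/MW)*((P2/P1)^((gamma-1)/gamma) - 1)
T1 = 31 + 273.15 = 304.15 K
Pressure ratio = 19.8 / 8.1 = 2.44444
Exponent = (1.35 - 1)/1.35 = 0.259259
(P2/P1)^exp - 1 = 2.44444^0.259259 - 1 = 0.260779
W = 34.5 * 1.35 / 0.35 * 8.314 * 304.15 / 29 * 0.260779 = 3026

3026 kW


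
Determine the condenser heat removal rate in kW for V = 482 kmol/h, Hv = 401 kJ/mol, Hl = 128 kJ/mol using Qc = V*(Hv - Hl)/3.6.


Qc = 482 * (401 - 128) / 3.6 = 482 * 273 / 3.6 = 36550

36550 kW


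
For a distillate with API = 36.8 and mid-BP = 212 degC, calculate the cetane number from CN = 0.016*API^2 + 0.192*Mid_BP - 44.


CN = 0.016 * 36.8^2 + 0.192 * 212 - 44
CN = 21.66784 + 40.704 - 44 = 18.37184

18.37184


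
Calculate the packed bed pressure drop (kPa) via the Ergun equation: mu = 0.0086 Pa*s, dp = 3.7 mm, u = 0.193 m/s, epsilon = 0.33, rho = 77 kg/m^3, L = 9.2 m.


dp = 3.7 mm = 0.0037 m
Viscous term = 150*0.0086*0.193*(1-0.33)^2 / (0.0037^2*0.33^3) = 227170
Inertial term = 1.75*77*0.193^2*(1-0.33) / (0.0037*0.33^3) = 25291.5
dP/L = 227170 + 25291.5 = 252462 Pa/m
dP = 252462 * 9.2 / 1000 = 2323 kPa

2323 kPa


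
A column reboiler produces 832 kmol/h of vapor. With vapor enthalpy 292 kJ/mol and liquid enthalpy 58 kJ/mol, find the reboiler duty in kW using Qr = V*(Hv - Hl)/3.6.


Qr = 832 * (292 - 58) / 3.6 = 832 * 234 / 3.6 = 54080

54080 kW


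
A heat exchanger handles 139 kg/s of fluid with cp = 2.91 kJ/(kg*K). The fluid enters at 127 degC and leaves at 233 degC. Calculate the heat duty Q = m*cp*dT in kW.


Q = m_dot * cp * delta_T
delta_T = 233 - 127 = 106 K
Q = 139 * 2.91 * 106
= 404.49 * 106
= 42875.94 kW

42875.94 kW


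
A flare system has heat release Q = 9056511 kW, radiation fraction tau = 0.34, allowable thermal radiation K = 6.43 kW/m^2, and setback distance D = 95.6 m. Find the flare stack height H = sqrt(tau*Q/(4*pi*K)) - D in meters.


tau*Q/(4*pi*K) = 0.34 * 9056511 / (4 * pi * 6.43) = 38108.2
sqrt(38108.2) = 195.213
H = 195.213 - 95.6 = 99.61

99.61 m


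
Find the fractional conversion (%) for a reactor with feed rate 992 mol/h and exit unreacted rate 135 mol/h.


X = (F_in - F_out) / F_in * 100
Moles reacted = 992 - 135 = 857
X = 857 / 992 * 100
= 0.8639 * 100
= 86.39 %

86.39 %


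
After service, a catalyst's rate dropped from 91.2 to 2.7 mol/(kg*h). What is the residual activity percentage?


Activity (%) = (rate_used / rate_fresh) * 100
rate_used = 2.7, rate_fresh = 91.2
= (2.7 / 91.2) * 100
= 0.02961 * 100 = 2.961

2.961 %


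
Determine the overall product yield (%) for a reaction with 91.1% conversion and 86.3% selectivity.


Overall yield = conversion (%) * selectivity (%) / 100
Conversion = 91.1%, Selectivity = 86.3%
Y = 91.1 * 86.3 / 100
= 78.6193 %

78.6193 %


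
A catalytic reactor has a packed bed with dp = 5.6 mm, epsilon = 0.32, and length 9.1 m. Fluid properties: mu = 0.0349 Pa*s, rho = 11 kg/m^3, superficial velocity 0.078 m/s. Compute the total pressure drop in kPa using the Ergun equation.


dp = 5.6 mm = 0.0056 m
Viscous term = 150*0.0349*0.078*(1-0.32)^2 / (0.0056^2*0.32^3) = 183740
Inertial term = 1.75*11*0.078^2*(1-0.32) / (0.0056*0.32^3) = 434.001
dP/L = 183740 + 434.001 = 184174 Pa/m
dP = 184174 * 9.1 / 1000 = 1676 kPa

1676 kPa


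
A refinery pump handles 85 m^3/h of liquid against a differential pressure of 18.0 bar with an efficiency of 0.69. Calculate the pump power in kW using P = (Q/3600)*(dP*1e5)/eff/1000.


Q = 85 / 3600 = 0.0236111 m^3/s
P = 0.0236111 * (18.0 * 1e5) / 0.69 / 1000 = 61.59

61.59 kW


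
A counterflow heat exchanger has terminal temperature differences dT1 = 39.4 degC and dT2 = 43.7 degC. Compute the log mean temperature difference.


LMTD = (dT1 - dT2) / ln(dT1/dT2)
= (39.4 - 43.7) / ln(39.4 / 43.7) = -4.3 / -0.103582 = 41.51

41.51 degC


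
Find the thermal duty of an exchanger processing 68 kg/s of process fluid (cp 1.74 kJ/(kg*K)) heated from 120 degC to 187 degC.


Q = m_dot * cp * delta_T
delta_T = 187 - 120 = 67 K
Q = 68 * 1.74 * 67
= 118.32 * 67
= 7927.44 kW

7927.44 kW


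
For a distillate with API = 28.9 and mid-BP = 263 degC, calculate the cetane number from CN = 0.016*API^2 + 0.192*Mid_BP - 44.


CN = 0.016 * 28.9^2 + 0.192 * 263 - 44
CN = 13.36336 + 50.496 - 44 = 19.85936

19.85936


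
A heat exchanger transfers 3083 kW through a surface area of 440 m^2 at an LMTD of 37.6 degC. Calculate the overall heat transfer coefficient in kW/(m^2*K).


From Q = U*A*LMTD, U = Q / (A * LMTD)
U = 3083 / (440 * 37.6) = 3083 / 16544 = 0.1864

0.1864 kW/(m^2*K)


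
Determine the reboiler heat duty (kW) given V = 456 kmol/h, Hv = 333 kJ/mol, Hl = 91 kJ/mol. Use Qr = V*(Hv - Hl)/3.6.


Qr = 456 * (333 - 91) / 3.6 = 456 * 242 / 3.6 = 30650

30650 kW


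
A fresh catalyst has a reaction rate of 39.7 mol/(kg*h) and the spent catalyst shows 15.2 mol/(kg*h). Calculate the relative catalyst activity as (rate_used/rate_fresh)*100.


Activity (%) = (rate_used / rate_fresh) * 100
rate_used = 15.2, rate_fresh = 39.7
= (15.2 / 39.7) * 100
= 0.3829 * 100 = 38.29

38.29 %


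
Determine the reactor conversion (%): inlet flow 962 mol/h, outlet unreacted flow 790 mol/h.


X = (F_in - F_out) / F_in * 100
Moles reacted = 962 - 790 = 172
X = 172 / 962 * 100
= 0.1788 * 100
= 17.88 %

17.88 %


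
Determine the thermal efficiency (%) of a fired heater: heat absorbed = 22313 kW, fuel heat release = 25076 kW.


Furnace efficiency = Q_absorbed / Q_fuel * 100
= 22313 / 25076 * 100 = 88.98

88.98 %


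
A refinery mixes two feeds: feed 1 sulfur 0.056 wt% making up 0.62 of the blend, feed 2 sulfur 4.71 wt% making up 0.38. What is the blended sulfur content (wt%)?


Linear sulfur blending: S_blend = x1*S1 + x2*S2
Contribution 1: 0.62 * 0.056 = 0.03472 wt%
Contribution 2: 0.38 * 4.71 = 1.7898 wt%
S_blend = 0.03472 + 1.7898 = 1.82452

1.82452 wt%


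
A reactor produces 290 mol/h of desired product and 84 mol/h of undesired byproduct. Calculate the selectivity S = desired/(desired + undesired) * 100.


Selectivity = desired / (desired + undesired) * 100
Total products = 290 + 84 = 374 mol/h
S = 290 / 374 * 100
= 0.7754 * 100
= 77.54 %

77.54 %


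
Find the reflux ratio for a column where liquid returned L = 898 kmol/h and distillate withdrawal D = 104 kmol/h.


Reflux ratio definition: R = L / D (liquid returned / distillate withdrawn)
L = 898 kmol/h, D = 104 kmol/h
R = 898 / 104 = 8.635

8.635


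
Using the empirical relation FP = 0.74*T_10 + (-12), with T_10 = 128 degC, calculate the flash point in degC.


FP = 0.74 * 128 + (-12) = 82.72

82.72 degC


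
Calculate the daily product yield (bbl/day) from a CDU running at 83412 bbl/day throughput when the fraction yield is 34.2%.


Crude throughput = 83412 bbl/day
Fraction yield = 34.2%
yield = throughput * fraction / 100
yield = 83412 * 34.2 / 100 = 28526.904

28526.904 bbl/day


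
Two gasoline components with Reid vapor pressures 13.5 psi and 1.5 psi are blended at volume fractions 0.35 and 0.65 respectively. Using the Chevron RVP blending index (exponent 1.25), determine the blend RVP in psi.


Chevron index: RVP_blend = (sum xi*RVPi^1.25)^(1/1.25)
RVP^1.25 terms: 0.35 * 13.5^1.25 + 0.65 * 1.5^1.25 = 10.136
RVP_blend = 10.136^(1/1.25) = 6.378

6.378 psi


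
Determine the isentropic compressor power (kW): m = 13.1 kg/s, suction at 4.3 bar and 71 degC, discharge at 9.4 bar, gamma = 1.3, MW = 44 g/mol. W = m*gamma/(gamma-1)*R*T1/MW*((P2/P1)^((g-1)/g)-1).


Isentropic work: W = m*(gamma/(gamma-1))*(R*T1/MW)*((P2/P1)^((gamma-1)/gamma) - 1)
T1 = 71 + 273.15 = 344.15 K
Pressure ratio = 9.4 / 4.3 = 2.18605
Exponent = (1.3 - 1)/1.3 = 0.230769
(P2/P1)^exp - 1 = 2.18605^0.230769 - 1 = 0.197796
W = 13.1 * 1.3 / 0.3 * 8.314 * 344.15 / 44 * 0.197796 = 730.2

730.2 kW


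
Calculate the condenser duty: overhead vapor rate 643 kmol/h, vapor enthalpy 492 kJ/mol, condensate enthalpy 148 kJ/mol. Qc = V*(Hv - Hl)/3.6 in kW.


Qc = 643 * (492 - 148) / 3.6 = 643 * 344 / 3.6 = 61440

61440 kW


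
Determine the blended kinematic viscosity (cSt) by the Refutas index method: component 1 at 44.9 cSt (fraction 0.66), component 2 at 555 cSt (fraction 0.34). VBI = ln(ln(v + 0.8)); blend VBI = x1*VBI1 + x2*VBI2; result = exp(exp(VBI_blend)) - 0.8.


Refutas method: VBN_i = 14.534*ln(ln(visc_i + 0.8)) + 10.975, blended linearly by mass fraction; since VBN is linear in VBI_i = ln(ln(visc_i + 0.8)) and the fractions sum to 1, blend VBI directly: visc = exp(exp(VBI_blend)) - 0.8
VBI_1 = ln(ln(44.9 + 0.8)) = 1.3408
VBI_2 = ln(ln(555 + 0.8)) = 1.84378
VBI_blend = 0.66 * 1.3408 + 0.34 * 1.84378 = 1.51181
visc_blend = exp(exp(1.51181)) - 0.8 = 92.42

92.42 cSt


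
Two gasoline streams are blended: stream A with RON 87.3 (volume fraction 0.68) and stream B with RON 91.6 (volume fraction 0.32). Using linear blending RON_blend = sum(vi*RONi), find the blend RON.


Linear blending: RON_blend = sum(vi * RONi)
Contribution 1: 0.68 * 87.3 = 59.364
Contribution 2: 0.32 * 91.6 = 29.312
RON_blend = 59.364 + 29.312 = 88.676

88.676


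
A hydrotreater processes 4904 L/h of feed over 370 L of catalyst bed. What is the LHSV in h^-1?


LHSV = volumetric feed rate / catalyst volume
= 4904 L/h / 370 L
= 13.25 h^-1

13.25 h^-1


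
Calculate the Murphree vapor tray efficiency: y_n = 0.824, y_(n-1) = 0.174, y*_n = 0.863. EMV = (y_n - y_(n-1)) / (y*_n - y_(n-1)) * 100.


Murphree vapor efficiency: EMV = (y_n - y_(n-1)) / (y*_n - y_(n-1)) * 100
EMV = (0.824 - 0.174) / (0.863 - 0.174) * 100 = 0.65 / 0.689 * 100 = 94.34

94.34 %


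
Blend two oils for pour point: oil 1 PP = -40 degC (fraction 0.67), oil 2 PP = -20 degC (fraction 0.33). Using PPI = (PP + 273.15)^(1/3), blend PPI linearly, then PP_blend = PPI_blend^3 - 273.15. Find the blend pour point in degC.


PPI_1 = (-40 + 273.15)^(1/3) = 6.15477
PPI_2 = (-20 + 273.15)^(1/3) = 6.325953
PPI_blend = 0.67 * 6.15477 + 0.33 * 6.325953 = 6.21126
PP_blend = 6.21126^3 - 273.15 = 239.6289 - 273.15 = -33.52

-33.52 degC


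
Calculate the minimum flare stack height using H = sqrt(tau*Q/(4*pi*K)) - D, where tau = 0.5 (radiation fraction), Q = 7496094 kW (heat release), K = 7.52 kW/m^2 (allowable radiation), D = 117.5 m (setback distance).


tau*Q/(4*pi*K) = 0.5 * 7496094 / (4 * pi * 7.52) = 39662.2
sqrt(39662.2) = 199.154
H = 199.154 - 117.5 = 81.65

81.65 m


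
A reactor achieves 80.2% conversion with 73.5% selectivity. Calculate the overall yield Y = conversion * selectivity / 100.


Overall yield = conversion (%) * selectivity (%) / 100
Conversion = 80.2%, Selectivity = 73.5%
Y = 80.2 * 73.5 / 100
= 58.947 %

58.947 %


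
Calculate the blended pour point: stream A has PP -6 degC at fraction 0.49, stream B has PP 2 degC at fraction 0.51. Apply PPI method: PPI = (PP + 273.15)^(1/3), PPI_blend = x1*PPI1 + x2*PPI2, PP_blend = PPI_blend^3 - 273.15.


PPI_1 = (-6 + 273.15)^(1/3) = 6.440482
PPI_2 = (2 + 273.15)^(1/3) = 6.504139
PPI_blend = 0.49 * 6.440482 + 0.51 * 6.504139 = 6.472947
PP_blend = 6.472947^3 - 273.15 = 271.2103 - 273.15 = -1.94

-1.94 degC


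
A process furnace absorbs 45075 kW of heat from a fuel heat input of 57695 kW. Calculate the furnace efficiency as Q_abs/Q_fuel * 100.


Furnace efficiency = Q_absorbed / Q_fuel * 100
= 45075 / 57695 * 100 = 78.13

78.13 %


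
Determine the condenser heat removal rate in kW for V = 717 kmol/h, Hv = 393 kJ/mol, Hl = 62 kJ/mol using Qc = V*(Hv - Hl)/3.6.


Qc = 717 * (393 - 62) / 3.6 = 717 * 331 / 3.6 = 65920

65920 kW


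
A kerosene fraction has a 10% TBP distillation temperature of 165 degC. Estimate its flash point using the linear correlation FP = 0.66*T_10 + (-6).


FP = 0.66 * 165 + (-6) = 102.9

102.9 degC


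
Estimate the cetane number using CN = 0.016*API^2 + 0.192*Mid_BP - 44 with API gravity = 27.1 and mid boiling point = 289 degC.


CN = 0.016 * 27.1^2 + 0.192 * 289 - 44
CN = 11.75056 + 55.488 - 44 = 23.23856

23.23856


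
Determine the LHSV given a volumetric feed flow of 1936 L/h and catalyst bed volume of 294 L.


LHSV = volumetric feed rate / catalyst volume
= 1936 L/h / 294 L
= 6.585 h^-1

6.585 h^-1


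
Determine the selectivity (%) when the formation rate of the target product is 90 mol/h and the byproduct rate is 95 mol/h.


Selectivity = desired / (desired + undesired) * 100
Total products = 90 + 95 = 185 mol/h
S = 90 / 185 * 100
= 0.4865 * 100
= 48.65 %

48.65 %


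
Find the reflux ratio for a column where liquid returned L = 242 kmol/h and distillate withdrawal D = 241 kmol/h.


Reflux ratio definition: R = L / D (liquid returned / distillate withdrawn)
L = 242 kmol/h, D = 241 kmol/h
R = 242 / 241 = 1.004

1.004


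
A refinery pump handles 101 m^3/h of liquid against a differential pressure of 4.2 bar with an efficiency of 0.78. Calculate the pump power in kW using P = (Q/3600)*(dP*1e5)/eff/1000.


Q = 101 / 3600 = 0.0280556 m^3/s
P = 0.0280556 * (4.2 * 1e5) / 0.78 / 1000 = 15.11

15.11 kW


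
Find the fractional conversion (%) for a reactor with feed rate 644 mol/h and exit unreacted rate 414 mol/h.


X = (F_in - F_out) / F_in * 100
Moles reacted = 644 - 414 = 230
X = 230 / 644 * 100
= 0.3571 * 100
= 35.71 %

35.71 %


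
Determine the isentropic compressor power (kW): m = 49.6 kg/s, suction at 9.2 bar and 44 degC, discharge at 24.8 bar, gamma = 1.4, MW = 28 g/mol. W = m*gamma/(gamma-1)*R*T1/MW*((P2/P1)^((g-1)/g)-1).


Isentropic work: W = m*(gamma/(gamma-1))*(R*T1/MW)*((P2/P1)^((gamma-1)/gamma) - 1)
T1 = 44 + 273.15 = 317.15 K
Pressure ratio = 24.8 / 9.2 = 2.69565
Exponent = (1.4 - 1)/1.4 = 0.285714
(P2/P1)^exp - 1 = 2.69565^0.285714 - 1 = 0.327537
W = 49.6 * 1.4 / 0.4 * 8.314 * 317.15 / 28 * 0.327537 = 5355

5355 kW


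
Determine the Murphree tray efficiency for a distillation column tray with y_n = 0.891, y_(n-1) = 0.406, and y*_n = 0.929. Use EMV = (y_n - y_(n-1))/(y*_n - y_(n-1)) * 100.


Murphree vapor efficiency: EMV = (y_n - y_(n-1)) / (y*_n - y_(n-1)) * 100
EMV = (0.891 - 0.406) / (0.929 - 0.406) * 100 = 0.485 / 0.523 * 100 = 92.73

92.73 %


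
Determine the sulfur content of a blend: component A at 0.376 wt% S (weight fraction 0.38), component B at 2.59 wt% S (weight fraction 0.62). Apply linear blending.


Linear sulfur blending: S_blend = x1*S1 + x2*S2
Contribution 1: 0.38 * 0.376 = 0.14288 wt%
Contribution 2: 0.62 * 2.59 = 1.6058 wt%
S_blend = 0.14288 + 1.6058 = 1.74868

1.74868 wt%


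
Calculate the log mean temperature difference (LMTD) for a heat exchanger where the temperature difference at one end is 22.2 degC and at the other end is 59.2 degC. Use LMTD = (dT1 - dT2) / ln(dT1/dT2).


LMTD = (dT1 - dT2) / ln(dT1/dT2)
= (22.2 - 59.2) / ln(22.2 / 59.2) = -37 / -0.980829 = 37.72

37.72 degC


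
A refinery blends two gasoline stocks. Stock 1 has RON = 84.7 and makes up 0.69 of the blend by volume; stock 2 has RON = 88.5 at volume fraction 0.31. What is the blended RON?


Linear blending: RON_blend = sum(vi * RONi)
Contribution 1: 0.69 * 84.7 = 58.443
Contribution 2: 0.31 * 88.5 = 27.435
RON_blend = 58.443 + 27.435 = 85.878

85.878


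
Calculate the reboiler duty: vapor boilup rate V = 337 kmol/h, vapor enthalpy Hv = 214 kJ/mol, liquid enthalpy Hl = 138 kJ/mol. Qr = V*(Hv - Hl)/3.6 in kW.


Qr = 337 * (214 - 138) / 3.6 = 337 * 76 / 3.6 = 7114

7114 kW


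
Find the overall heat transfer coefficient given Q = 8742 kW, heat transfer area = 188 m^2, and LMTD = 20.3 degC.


From Q = U*A*LMTD, U = Q / (A * LMTD)
U = 8742 / (188 * 20.3) = 8742 / 3816.4 = 2.291

2.291 kW/(m^2*K)


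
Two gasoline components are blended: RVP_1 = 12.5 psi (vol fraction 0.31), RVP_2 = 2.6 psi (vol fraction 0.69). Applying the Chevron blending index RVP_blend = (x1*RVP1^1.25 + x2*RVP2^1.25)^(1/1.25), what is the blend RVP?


Chevron index: RVP_blend = (sum xi*RVPi^1.25)^(1/1.25)
RVP^1.25 terms: 0.31 * 12.5^1.25 + 0.69 * 2.6^1.25 = 9.56423
RVP_blend = 9.56423^(1/1.25) = 6.089

6.089 psi


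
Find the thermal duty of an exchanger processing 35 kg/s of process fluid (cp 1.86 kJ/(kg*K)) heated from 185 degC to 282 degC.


Q = m_dot * cp * delta_T
delta_T = 282 - 185 = 97 K
Q = 35 * 1.86 * 97
= 65.1 * 97
= 6314.7 kW

6314.7 kW


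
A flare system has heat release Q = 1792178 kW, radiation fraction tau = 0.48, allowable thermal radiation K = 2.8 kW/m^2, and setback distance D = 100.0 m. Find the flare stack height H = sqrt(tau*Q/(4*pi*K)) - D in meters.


tau*Q/(4*pi*K) = 0.48 * 1792178 / (4 * pi * 2.8) = 24448.6
sqrt(24448.6) = 156.36
H = 156.36 - 100.0 = 56.36

56.36 m


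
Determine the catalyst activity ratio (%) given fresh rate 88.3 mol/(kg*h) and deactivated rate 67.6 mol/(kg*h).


Activity (%) = (rate_used / rate_fresh) * 100
rate_used = 67.6, rate_fresh = 88.3
= (67.6 / 88.3) * 100
= 0.7656 * 100 = 76.56

76.56 %


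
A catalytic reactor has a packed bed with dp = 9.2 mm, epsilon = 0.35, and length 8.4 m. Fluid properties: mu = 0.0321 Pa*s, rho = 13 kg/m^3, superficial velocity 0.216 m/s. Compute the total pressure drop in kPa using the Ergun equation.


dp = 9.2 mm = 0.0092 m
Viscous term = 150*0.0321*0.216*(1-0.35)^2 / (0.0092^2*0.35^3) = 121087
Inertial term = 1.75*13*0.216^2*(1-0.35) / (0.0092*0.35^3) = 1749.08
dP/L = 121087 + 1749.08 = 122836 Pa/m
dP = 122836 * 8.4 / 1000 = 1032 kPa

1032 kPa


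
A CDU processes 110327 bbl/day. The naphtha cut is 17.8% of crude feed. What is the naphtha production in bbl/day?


Crude throughput = 110327 bbl/day
Fraction yield = 17.8%
yield = throughput * fraction / 100
yield = 110327 * 17.8 / 100 = 19638.206

19638.206 bbl/day


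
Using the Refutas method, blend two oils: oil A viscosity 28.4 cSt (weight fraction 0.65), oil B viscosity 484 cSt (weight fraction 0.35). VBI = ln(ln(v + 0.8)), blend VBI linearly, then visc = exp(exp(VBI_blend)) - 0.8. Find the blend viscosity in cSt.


Refutas method: VBN_i = 14.534*ln(ln(visc_i + 0.8)) + 10.975, blended linearly by mass fraction; since VBN is linear in VBI_i = ln(ln(visc_i + 0.8)) and the fractions sum to 1, blend VBI directly: visc = exp(exp(VBI_blend)) - 0.8
VBI_1 = ln(ln(28.4 + 0.8)) = 1.21615
VBI_2 = ln(ln(484 + 0.8)) = 1.82192
VBI_blend = 0.65 * 1.21615 + 0.35 * 1.82192 = 1.42817
visc_blend = exp(exp(1.42817)) - 0.8 = 63.98

63.98 cSt


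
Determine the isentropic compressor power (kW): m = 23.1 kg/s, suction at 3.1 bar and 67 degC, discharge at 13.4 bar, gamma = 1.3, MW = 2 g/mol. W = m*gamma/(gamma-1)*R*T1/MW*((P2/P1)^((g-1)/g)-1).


Isentropic work: W = m*(gamma/(gamma-1))*(R*T1/MW)*((P2/P1)^((gamma-1)/gamma) - 1)
T1 = 67 + 273.15 = 340.15 K
Pressure ratio = 13.4 / 3.1 = 4.32258
Exponent = (1.3 - 1)/1.3 = 0.230769
(P2/P1)^exp - 1 = 4.32258^0.230769 - 1 = 0.401877
W = 23.1 * 1.3 / 0.3 * 8.314 * 340.15 / 2 * 0.401877 = 56880

56880 kW


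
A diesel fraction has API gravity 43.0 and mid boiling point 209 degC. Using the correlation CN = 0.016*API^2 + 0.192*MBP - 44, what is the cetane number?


CN = 0.016 * 43.0^2 + 0.192 * 209 - 44
CN = 29.584 + 40.128 - 44 = 25.712

25.712


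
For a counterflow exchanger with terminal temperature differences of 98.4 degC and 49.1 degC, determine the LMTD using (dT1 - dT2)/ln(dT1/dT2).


LMTD = (dT1 - dT2) / ln(dT1/dT2)
= (98.4 - 49.1) / ln(98.4 / 49.1) = 49.3 / 0.695182 = 70.92

70.92 degC


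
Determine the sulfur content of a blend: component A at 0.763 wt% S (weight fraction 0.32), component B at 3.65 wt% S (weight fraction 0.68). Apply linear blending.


Linear sulfur blending: S_blend = x1*S1 + x2*S2
Contribution 1: 0.32 * 0.763 = 0.24416 wt%
Contribution 2: 0.68 * 3.65 = 2.482 wt%
S_blend = 0.24416 + 2.482 = 2.72616

2.72616 wt%


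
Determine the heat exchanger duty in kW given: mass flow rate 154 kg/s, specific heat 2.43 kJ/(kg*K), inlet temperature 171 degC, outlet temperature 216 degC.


Q = m_dot * cp * delta_T
delta_T = 216 - 171 = 45 K
Q = 154 * 2.43 * 45
= 374.22 * 45
= 16839.9 kW

16839.9 kW
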